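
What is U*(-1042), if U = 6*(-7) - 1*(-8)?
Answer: 35428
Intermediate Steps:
U = -34 (U = -42 + 8 = -34)
U*(-1042) = -34*(-1042) = 35428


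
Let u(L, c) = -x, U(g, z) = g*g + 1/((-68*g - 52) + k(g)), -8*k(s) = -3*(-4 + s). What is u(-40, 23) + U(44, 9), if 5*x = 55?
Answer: 5830824/3029 ≈ 1925.0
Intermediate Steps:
k(s) = -3/2 + 3*s/8 (k(s) = -(-3)*(-4 + s)/8 = -(12 - 3*s)/8 = -3/2 + 3*s/8)
x = 11 (x = (⅕)*55 = 11)
U(g, z) = g² + 1/(-107/2 - 541*g/8) (U(g, z) = g*g + 1/((-68*g - 52) + (-3/2 + 3*g/8)) = g² + 1/((-52 - 68*g) + (-3/2 + 3*g/8)) = g² + 1/(-107/2 - 541*g/8))
u(L, c) = -11 (u(L, c) = -1*11 = -11)
u(-40, 23) + U(44, 9) = -11 + (-8 + 428*44² + 541*44³)/(428 + 541*44) = -11 + (-8 + 428*1936 + 541*85184)/(428 + 23804) = -11 + (-8 + 828608 + 46084544)/24232 = -11 + (1/24232)*46913144 = -11 + 5864143/3029 = 5830824/3029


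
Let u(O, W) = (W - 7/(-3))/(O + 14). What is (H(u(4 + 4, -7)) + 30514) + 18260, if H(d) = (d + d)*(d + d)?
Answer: 53115082/1089 ≈ 48774.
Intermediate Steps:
u(O, W) = (7/3 + W)/(14 + O) (u(O, W) = (W - 7*(-⅓))/(14 + O) = (W + 7/3)/(14 + O) = (7/3 + W)/(14 + O))
H(d) = 4*d² (H(d) = (2*d)*(2*d) = 4*d²)
(H(u(4 + 4, -7)) + 30514) + 18260 = (4*((7/3 - 7)/(14 + (4 + 4)))² + 30514) + 18260 = (4*(-14/3/(14 + 8))² + 30514) + 18260 = (4*(-14/3/22)² + 30514) + 18260 = (4*((1/22)*(-14/3))² + 30514) + 18260 = (4*(-7/33)² + 30514) + 18260 = (4*(49/1089) + 30514) + 18260 = (196/1089 + 30514) + 18260 = 33229942/1089 + 18260 = 53115082/1089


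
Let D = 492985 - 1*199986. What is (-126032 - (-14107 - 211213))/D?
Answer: 14184/41857 ≈ 0.33887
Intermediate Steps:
D = 292999 (D = 492985 - 199986 = 292999)
(-126032 - (-14107 - 211213))/D = (-126032 - (-14107 - 211213))/292999 = (-126032 - 1*(-225320))*(1/292999) = (-126032 + 225320)*(1/292999) = 99288*(1/292999) = 14184/41857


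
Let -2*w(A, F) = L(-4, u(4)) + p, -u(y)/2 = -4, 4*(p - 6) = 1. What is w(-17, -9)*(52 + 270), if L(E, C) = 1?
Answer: -4669/4 ≈ -1167.3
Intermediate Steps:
p = 25/4 (p = 6 + (¼)*1 = 6 + ¼ = 25/4 ≈ 6.2500)
u(y) = 8 (u(y) = -2*(-4) = 8)
w(A, F) = -29/8 (w(A, F) = -(1 + 25/4)/2 = -½*29/4 = -29/8)
w(-17, -9)*(52 + 270) = -29*(52 + 270)/8 = -29/8*322 = -4669/4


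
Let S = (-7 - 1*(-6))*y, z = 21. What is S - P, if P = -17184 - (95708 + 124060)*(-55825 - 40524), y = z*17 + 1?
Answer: -21174410206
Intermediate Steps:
y = 358 (y = 21*17 + 1 = 357 + 1 = 358)
S = -358 (S = (-7 - 1*(-6))*358 = (-7 + 6)*358 = -1*358 = -358)
P = 21174409848 (P = -17184 - 219768*(-96349) = -17184 - 1*(-21174427032) = -17184 + 21174427032 = 21174409848)
S - P = -358 - 1*21174409848 = -358 - 21174409848 = -21174410206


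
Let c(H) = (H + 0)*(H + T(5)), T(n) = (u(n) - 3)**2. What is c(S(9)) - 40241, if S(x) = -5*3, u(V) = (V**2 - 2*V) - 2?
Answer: -41516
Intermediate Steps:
u(V) = -2 + V**2 - 2*V
T(n) = (-5 + n**2 - 2*n)**2 (T(n) = ((-2 + n**2 - 2*n) - 3)**2 = (-5 + n**2 - 2*n)**2)
S(x) = -15
c(H) = H*(100 + H) (c(H) = (H + 0)*(H + (5 - 1*5**2 + 2*5)**2) = H*(H + (5 - 1*25 + 10)**2) = H*(H + (5 - 25 + 10)**2) = H*(H + (-10)**2) = H*(H + 100) = H*(100 + H))
c(S(9)) - 40241 = -15*(100 - 15) - 40241 = -15*85 - 40241 = -1275 - 40241 = -41516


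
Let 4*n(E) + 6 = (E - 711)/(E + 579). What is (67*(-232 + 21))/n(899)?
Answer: 10447243/1085 ≈ 9628.8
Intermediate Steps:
n(E) = -3/2 + (-711 + E)/(4*(579 + E)) (n(E) = -3/2 + ((E - 711)/(E + 579))/4 = -3/2 + ((-711 + E)/(579 + E))/4 = -3/2 + (-711 + E)/(4*(579 + E)))
(67*(-232 + 21))/n(899) = (67*(-232 + 21))/((5*(-837 - 1*899)/(4*(579 + 899)))) = (67*(-211))/(((5/4)*(-837 - 899)/1478)) = -14137/((5/4)*(1/1478)*(-1736)) = -14137/(-1085/739) = -14137*(-739/1085) = 10447243/1085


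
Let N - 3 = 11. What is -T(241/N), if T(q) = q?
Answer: -241/14 ≈ -17.214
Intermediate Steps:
N = 14 (N = 3 + 11 = 14)
-T(241/N) = -241/14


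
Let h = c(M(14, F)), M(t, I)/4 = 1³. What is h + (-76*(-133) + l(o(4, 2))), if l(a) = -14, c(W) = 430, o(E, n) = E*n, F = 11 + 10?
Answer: 10524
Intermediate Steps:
F = 21
M(t, I) = 4 (M(t, I) = 4*1³ = 4*1 = 4)
h = 430
h + (-76*(-133) + l(o(4, 2))) = 430 + (-76*(-133) - 14) = 430 + (10108 - 14) = 430 + 10094 = 10524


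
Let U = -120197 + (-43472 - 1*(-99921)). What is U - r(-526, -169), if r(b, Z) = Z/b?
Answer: -33531617/526 ≈ -63748.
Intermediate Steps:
U = -63748 (U = -120197 + (-43472 + 99921) = -120197 + 56449 = -63748)
U - r(-526, -169) = -63748 - (-169)/(-526) = -63748 - (-169)*(-1)/526 = -63748 - 1*169/526 = -63748 - 169/526 = -33531617/526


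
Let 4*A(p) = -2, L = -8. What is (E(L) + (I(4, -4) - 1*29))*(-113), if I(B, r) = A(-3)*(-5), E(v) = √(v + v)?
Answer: 5989/2 - 452*I ≈ 2994.5 - 452.0*I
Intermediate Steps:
E(v) = √2*√v (E(v) = √(2*v) = √2*√v)
A(p) = -½ (A(p) = (¼)*(-2) = -½)
I(B, r) = 5/2 (I(B, r) = -½*(-5) = 5/2)
(E(L) + (I(4, -4) - 1*29))*(-113) = (√2*√(-8) + (5/2 - 1*29))*(-113) = (√2*(2*I*√2) + (5/2 - 29))*(-113) = (4*I - 53/2)*(-113) = (-53/2 + 4*I)*(-113) = 5989/2 - 452*I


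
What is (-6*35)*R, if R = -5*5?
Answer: 5250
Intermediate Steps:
R = -25
(-6*35)*R = -6*35*(-25) = -210*(-25) = 5250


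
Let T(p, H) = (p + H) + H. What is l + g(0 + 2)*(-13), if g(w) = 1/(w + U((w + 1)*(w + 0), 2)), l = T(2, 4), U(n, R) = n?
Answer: 67/8 ≈ 8.3750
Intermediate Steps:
T(p, H) = p + 2*H (T(p, H) = (H + p) + H = p + 2*H)
l = 10 (l = 2 + 2*4 = 2 + 8 = 10)
g(w) = 1/(w + w*(1 + w)) (g(w) = 1/(w + (w + 1)*(w + 0)) = 1/(w + (1 + w)*w) = 1/(w + w*(1 + w)))
l + g(0 + 2)*(-13) = 10 + (1/((0 + 2)*(2 + (0 + 2))))*(-13) = 10 + (1/(2*(2 + 2)))*(-13) = 10 + ((½)/4)*(-13) = 10 + ((½)*(¼))*(-13) = 10 + (⅛)*(-13) = 10 - 13/8 = 67/8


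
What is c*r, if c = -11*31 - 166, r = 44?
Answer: -22308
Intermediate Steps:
c = -507 (c = -341 - 166 = -507)
c*r = -507*44 = -22308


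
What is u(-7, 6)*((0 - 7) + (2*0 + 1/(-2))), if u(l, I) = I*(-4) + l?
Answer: 465/2 ≈ 232.50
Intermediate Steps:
u(l, I) = l - 4*I (u(l, I) = -4*I + l = l - 4*I)
u(-7, 6)*((0 - 7) + (2*0 + 1/(-2))) = (-7 - 4*6)*((0 - 7) + (2*0 + 1/(-2))) = (-7 - 24)*(-7 + (0 - ½)) = -31*(-7 - ½) = -31*(-15/2) = 465/2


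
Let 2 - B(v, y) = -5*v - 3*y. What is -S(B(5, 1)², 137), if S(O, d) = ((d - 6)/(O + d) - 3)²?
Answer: -8880400/1075369 ≈ -8.2580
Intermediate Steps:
B(v, y) = 2 + 3*y + 5*v (B(v, y) = 2 - (-5*v - 3*y) = 2 + (3*y + 5*v) = 2 + 3*y + 5*v)
S(O, d) = (-3 + (-6 + d)/(O + d))² (S(O, d) = ((-6 + d)/(O + d) - 3)² = (-3 + (-6 + d)/(O + d))²)
-S(B(5, 1)², 137) = -(6 + 2*137 + 3*(2 + 3*1 + 5*5)²)²/((2 + 3*1 + 5*5)² + 137)² = -(6 + 274 + 3*(2 + 3 + 25)²)²/((2 + 3 + 25)² + 137)² = -(6 + 274 + 3*30²)²/(30² + 137)² = -(6 + 274 + 3*900)²/(900 + 137)² = -(6 + 274 + 2700)²/1037² = -2980²/1075369 = -8880400/1075369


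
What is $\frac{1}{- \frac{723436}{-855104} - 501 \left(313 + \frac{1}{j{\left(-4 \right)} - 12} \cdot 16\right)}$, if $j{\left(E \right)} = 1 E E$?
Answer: $- \frac{213776}{33951082133} \approx -6.2966 \cdot 10^{-6}$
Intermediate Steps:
$j{\left(E \right)} = E^{2}$ ($j{\left(E \right)} = E E = E^{2}$)
$\frac{1}{- \frac{723436}{-855104} - 501 \left(313 + \frac{1}{j{\left(-4 \right)} - 12} \cdot 16\right)} = \frac{1}{- \frac{723436}{-855104} - 501 \left(313 + \frac{1}{\left(-4\right)^{2} - 12} \cdot 16\right)} = \frac{1}{\left(-723436\right) \left(- \frac{1}{855104}\right) - 501 \left(313 + \frac{1}{16 - 12} \cdot 16\right)} = \frac{1}{\frac{180859}{213776} - 501 \left(313 + \frac{1}{4} \cdot 16\right)} = \frac{1}{\frac{180859}{213776} - 501 \left(313 + 4\right)} = \frac{1}{\frac{180859}{213776} - 158817} = \frac{1}{- \frac{33951082133}{213776}} = - \frac{213776}{33951082133}$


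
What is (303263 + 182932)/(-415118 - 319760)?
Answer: -486195/734878 ≈ -0.66160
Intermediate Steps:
(303263 + 182932)/(-415118 - 319760) = 486195/(-734878) = 486195*(-1/734878) = -486195/734878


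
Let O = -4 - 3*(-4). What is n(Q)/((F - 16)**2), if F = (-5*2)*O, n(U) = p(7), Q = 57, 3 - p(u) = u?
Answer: -1/2304 ≈ -0.00043403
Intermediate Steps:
p(u) = 3 - u
O = 8 (O = -4 + 12 = 8)
n(U) = -4 (n(U) = 3 - 1*7 = 3 - 7 = -4)
F = -80 (F = -5*2*8 = -10*8 = -80)
n(Q)/((F - 16)**2) = -4/(-80 - 16)**2 = -4/((-96)**2) = -4/9216 = -4*1/9216 = -1/2304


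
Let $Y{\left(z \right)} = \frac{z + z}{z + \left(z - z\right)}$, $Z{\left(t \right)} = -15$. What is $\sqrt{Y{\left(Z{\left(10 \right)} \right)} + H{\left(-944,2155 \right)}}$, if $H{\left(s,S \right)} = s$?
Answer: $i \sqrt{942} \approx 30.692 i$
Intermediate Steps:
$Y{\left(z \right)} = 2$ ($Y{\left(z \right)} = \frac{2 z}{z + 0} = \frac{2 z}{z} = 2$)
$\sqrt{Y{\left(Z{\left(10 \right)} \right)} + H{\left(-944,2155 \right)}} = \sqrt{2 - 944} = \sqrt{-942} = i \sqrt{942}$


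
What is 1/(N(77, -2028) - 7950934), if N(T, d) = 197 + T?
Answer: -1/7950660 ≈ -1.2578e-7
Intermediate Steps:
1/(N(77, -2028) - 7950934) = 1/((197 + 77) - 7950934) = 1/(274 - 7950934) = 1/(-7950660) = -1/7950660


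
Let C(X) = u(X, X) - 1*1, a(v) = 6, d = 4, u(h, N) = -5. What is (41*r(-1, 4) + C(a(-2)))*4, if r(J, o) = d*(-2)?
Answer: -1336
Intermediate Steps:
C(X) = -6 (C(X) = -5 - 1*1 = -5 - 1 = -6)
r(J, o) = -8 (r(J, o) = 4*(-2) = -8)
(41*r(-1, 4) + C(a(-2)))*4 = (41*(-8) - 6)*4 = (-328 - 6)*4 = -334*4 = -1336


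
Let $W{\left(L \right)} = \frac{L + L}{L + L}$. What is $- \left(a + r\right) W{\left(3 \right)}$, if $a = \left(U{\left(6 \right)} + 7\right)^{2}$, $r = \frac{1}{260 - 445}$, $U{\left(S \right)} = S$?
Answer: $- \frac{31264}{185} \approx -168.99$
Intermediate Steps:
$W{\left(L \right)} = 1$ ($W{\left(L \right)} = \frac{2 L}{2 L} = 2 L \frac{1}{2 L} = 1$)
$r = - \frac{1}{185}$ ($r = \frac{1}{-185} = - \frac{1}{185} \approx -0.0054054$)
$a = 169$ ($a = \left(6 + 7\right)^{2} = 13^{2} = 169$)
$- \left(a + r\right) W{\left(3 \right)} = - \left(169 - \frac{1}{185}\right) 1 = - \frac{31264 \cdot 1}{185} = \left(-1\right) \frac{31264}{185} = - \frac{31264}{185}$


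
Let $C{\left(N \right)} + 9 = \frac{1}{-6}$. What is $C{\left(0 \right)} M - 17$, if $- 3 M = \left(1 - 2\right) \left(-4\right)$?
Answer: $- \frac{43}{9} \approx -4.7778$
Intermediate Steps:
$C{\left(N \right)} = - \frac{55}{6}$ ($C{\left(N \right)} = -9 + \frac{1}{-6} = -9 - \frac{1}{6} = - \frac{55}{6}$)
$M = - \frac{4}{3}$ ($M = - \frac{\left(1 - 2\right) \left(-4\right)}{3} = - \frac{\left(-1\right) \left(-4\right)}{3} = \left(- \frac{1}{3}\right) 4 = - \frac{4}{3} \approx -1.3333$)
$C{\left(0 \right)} M - 17 = \left(- \frac{55}{6}\right) \left(- \frac{4}{3}\right) - 17 = \frac{110}{9} - 17 = - \frac{43}{9}$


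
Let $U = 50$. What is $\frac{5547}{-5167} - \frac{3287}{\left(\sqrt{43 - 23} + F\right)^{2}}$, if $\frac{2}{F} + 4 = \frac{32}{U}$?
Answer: $- \frac{216472607115171}{1241081390435} - \frac{974109024 \sqrt{5}}{48038761} \approx -219.76$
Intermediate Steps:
$F = - \frac{25}{42}$ ($F = \frac{2}{-4 + \frac{32}{50}} = \frac{2}{-4 + 32 \cdot \frac{1}{50}} = \frac{2}{-4 + \frac{16}{25}} = \frac{2}{- \frac{84}{25}} = 2 \left(- \frac{25}{84}\right) = - \frac{25}{42} \approx -0.59524$)
$\frac{5547}{-5167} - \frac{3287}{\left(\sqrt{43 - 23} + F\right)^{2}} = \frac{5547}{-5167} - \frac{3287}{\left(\sqrt{43 - 23} - \frac{25}{42}\right)^{2}} = 5547 \left(- \frac{1}{5167}\right) - \frac{3287}{\left(\sqrt{20} - \frac{25}{42}\right)^{2}} = - \frac{5547}{5167} - \frac{3287}{\left(2 \sqrt{5} - \frac{25}{42}\right)^{2}} = - \frac{5547}{5167} - \frac{3287}{\left(- \frac{25}{42} + 2 \sqrt{5}\right)^{2}}$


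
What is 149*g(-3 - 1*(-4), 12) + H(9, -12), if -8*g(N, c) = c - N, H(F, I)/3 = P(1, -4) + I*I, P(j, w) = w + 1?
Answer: 1745/8 ≈ 218.13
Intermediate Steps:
P(j, w) = 1 + w
H(F, I) = -9 + 3*I² (H(F, I) = 3*((1 - 4) + I*I) = 3*(-3 + I²) = -9 + 3*I²)
g(N, c) = -c/8 + N/8 (g(N, c) = -(c - N)/8 = -c/8 + N/8)
149*g(-3 - 1*(-4), 12) + H(9, -12) = 149*(-⅛*12 + (-3 - 1*(-4))/8) + (-9 + 3*(-12)²) = 149*(-3/2 + (-3 + 4)/8) + (-9 + 3*144) = 149*(-3/2 + (⅛)*1) + (-9 + 432) = 149*(-3/2 + ⅛) + 423 = 149*(-11/8) + 423 = -1639/8 + 423 = 1745/8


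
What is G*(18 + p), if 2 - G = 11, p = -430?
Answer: 3708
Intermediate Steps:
G = -9 (G = 2 - 1*11 = 2 - 11 = -9)
G*(18 + p) = -9*(18 - 430) = -9*(-412) = 3708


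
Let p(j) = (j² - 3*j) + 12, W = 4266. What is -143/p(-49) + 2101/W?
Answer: 2384261/5460480 ≈ 0.43664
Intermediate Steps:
p(j) = 12 + j² - 3*j
-143/p(-49) + 2101/W = -143/(12 + (-49)² - 3*(-49)) + 2101/4266 = -143/(12 + 2401 + 147) + 2101*(1/4266) = -143/2560 + 2101/4266 = 2384261/5460480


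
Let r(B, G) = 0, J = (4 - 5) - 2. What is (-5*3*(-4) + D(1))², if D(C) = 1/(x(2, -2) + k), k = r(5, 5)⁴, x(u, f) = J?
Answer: 32041/9 ≈ 3560.1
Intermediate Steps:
J = -3 (J = -1 - 2 = -3)
x(u, f) = -3
k = 0 (k = 0⁴ = 0)
D(C) = -⅓ (D(C) = 1/(-3 + 0) = 1/(-3) = -⅓)
(-5*3*(-4) + D(1))² = (-5*3*(-4) - ⅓)² = (-15*(-4) - ⅓)² = (60 - ⅓)² = (179/3)² = 32041/9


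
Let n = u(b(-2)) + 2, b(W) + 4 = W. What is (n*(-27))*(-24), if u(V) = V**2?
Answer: 24624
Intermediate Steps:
b(W) = -4 + W
n = 38 (n = (-4 - 2)**2 + 2 = (-6)**2 + 2 = 36 + 2 = 38)
(n*(-27))*(-24) = (38*(-27))*(-24) = -1026*(-24) = 24624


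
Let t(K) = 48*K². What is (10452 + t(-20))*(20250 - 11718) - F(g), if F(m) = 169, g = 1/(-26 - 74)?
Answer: 252990695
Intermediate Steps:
g = -1/100 (g = 1/(-100) = -1/100 ≈ -0.010000)
(10452 + t(-20))*(20250 - 11718) - F(g) = (10452 + 48*(-20)²)*(20250 - 11718) - 1*169 = (10452 + 48*400)*8532 - 169 = (10452 + 19200)*8532 - 169 = 29652*8532 - 169 = 252990864 - 169 = 252990695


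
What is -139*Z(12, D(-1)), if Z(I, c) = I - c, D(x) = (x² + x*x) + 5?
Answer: -695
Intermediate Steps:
D(x) = 5 + 2*x² (D(x) = (x² + x²) + 5 = 2*x² + 5 = 5 + 2*x²)
-139*Z(12, D(-1)) = -139*(12 - (5 + 2*(-1)²)) = -139*(12 - (5 + 2*1)) = -139*(12 - (5 + 2)) = -139*(12 - 1*7) = -139*(12 - 7) = -139*5 = -695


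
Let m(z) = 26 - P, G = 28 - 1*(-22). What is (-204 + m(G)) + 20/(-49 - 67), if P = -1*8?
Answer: -4935/29 ≈ -170.17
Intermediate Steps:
G = 50 (G = 28 + 22 = 50)
P = -8
m(z) = 34 (m(z) = 26 - 1*(-8) = 26 + 8 = 34)
(-204 + m(G)) + 20/(-49 - 67) = (-204 + 34) + 20/(-49 - 67) = -170 + 20/(-116) = -170 - 1/116*20 = -170 - 5/29 = -4935/29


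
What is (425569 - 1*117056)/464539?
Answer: 308513/464539 ≈ 0.66413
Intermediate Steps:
(425569 - 1*117056)/464539 = (425569 - 117056)*(1/464539) = 308513*(1/464539) = 308513/464539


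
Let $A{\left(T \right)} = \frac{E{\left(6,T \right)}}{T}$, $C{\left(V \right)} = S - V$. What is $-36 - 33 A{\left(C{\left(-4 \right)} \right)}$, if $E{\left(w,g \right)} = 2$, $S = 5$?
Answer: $- \frac{130}{3} \approx -43.333$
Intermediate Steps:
$C{\left(V \right)} = 5 - V$
$A{\left(T \right)} = \frac{2}{T}$
$-36 - 33 A{\left(C{\left(-4 \right)} \right)} = -36 - 33 \frac{2}{5 - -4} = -36 - 33 \frac{2}{5 + 4} = -36 - 33 \cdot \frac{2}{9} = -36 - 33 \cdot 2 \cdot \frac{1}{9} = -36 - \frac{22}{3} = - \frac{130}{3}$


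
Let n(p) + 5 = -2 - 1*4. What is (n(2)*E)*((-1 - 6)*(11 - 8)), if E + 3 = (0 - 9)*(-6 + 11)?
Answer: -11088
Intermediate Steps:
E = -48 (E = -3 + (0 - 9)*(-6 + 11) = -3 - 9*5 = -3 - 45 = -48)
n(p) = -11 (n(p) = -5 + (-2 - 1*4) = -5 + (-2 - 4) = -5 - 6 = -11)
(n(2)*E)*((-1 - 6)*(11 - 8)) = (-11*(-48))*((-1 - 6)*(11 - 8)) = 528*(-7*3) = 528*(-21) = -11088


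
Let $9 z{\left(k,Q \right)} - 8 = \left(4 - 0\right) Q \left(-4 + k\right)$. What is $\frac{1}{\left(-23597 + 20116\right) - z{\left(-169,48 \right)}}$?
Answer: $\frac{9}{1879} \approx 0.0047898$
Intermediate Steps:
$z{\left(k,Q \right)} = \frac{8}{9} + \frac{4 Q \left(-4 + k\right)}{9}$ ($z{\left(k,Q \right)} = \frac{8}{9} + \frac{\left(4 - 0\right) Q \left(-4 + k\right)}{9} = \frac{8}{9} + \frac{\left(4 + 0\right) Q \left(-4 + k\right)}{9} = \frac{8}{9} + \frac{4 Q \left(-4 + k\right)}{9}$)
$\frac{1}{\left(-23597 + 20116\right) - z{\left(-169,48 \right)}} = \frac{1}{\left(-23597 + 20116\right) - \left(\frac{8}{9} - \frac{256}{3} + \frac{4}{9} \cdot 48 \left(-169\right)\right)} = \frac{1}{-3481 - \left(\frac{8}{9} - \frac{256}{3} - \frac{10816}{3}\right)} = \frac{1}{-3481 - - \frac{33208}{9}} = \frac{1}{-3481 + \frac{33208}{9}} = \frac{1}{\frac{1879}{9}} = \frac{9}{1879}$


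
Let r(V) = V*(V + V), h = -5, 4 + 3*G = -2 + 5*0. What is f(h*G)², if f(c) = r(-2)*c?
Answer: 6400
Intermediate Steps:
G = -2 (G = -4/3 + (-2 + 5*0)/3 = -4/3 + (-2 + 0)/3 = -4/3 + (⅓)*(-2) = -4/3 - ⅔ = -2)
r(V) = 2*V² (r(V) = V*(2*V) = 2*V²)
f(c) = 8*c (f(c) = (2*(-2)²)*c = (2*4)*c = 8*c)
f(h*G)² = (8*(-5*(-2)))² = (8*10)² = 80² = 6400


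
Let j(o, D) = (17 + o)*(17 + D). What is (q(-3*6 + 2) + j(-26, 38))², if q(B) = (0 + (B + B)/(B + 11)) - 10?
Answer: 6215049/25 ≈ 2.4860e+5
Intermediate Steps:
j(o, D) = (17 + D)*(17 + o)
q(B) = -10 + 2*B/(11 + B) (q(B) = (0 + (2*B)/(11 + B)) - 10 = (0 + 2*B/(11 + B)) - 10 = 2*B/(11 + B) - 10 = -10 + 2*B/(11 + B))
(q(-3*6 + 2) + j(-26, 38))² = (2*(-55 - 4*(-3*6 + 2))/(11 + (-3*6 + 2)) + (289 + 17*38 + 17*(-26) + 38*(-26)))² = (2*(-55 - 4*(-18 + 2))/(11 + (-18 + 2)) + (289 + 646 - 442 - 988))² = (2*(-55 - 4*(-16))/(11 - 16) - 495)² = (2*(-55 + 64)/(-5) - 495)² = (2*(-⅕)*9 - 495)² = (-18/5 - 495)² = (-2493/5)² = 6215049/25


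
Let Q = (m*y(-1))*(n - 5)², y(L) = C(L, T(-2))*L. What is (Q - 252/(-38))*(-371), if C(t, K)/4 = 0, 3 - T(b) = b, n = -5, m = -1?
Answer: -46746/19 ≈ -2460.3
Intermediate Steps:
T(b) = 3 - b
C(t, K) = 0 (C(t, K) = 4*0 = 0)
y(L) = 0 (y(L) = 0*L = 0)
Q = 0 (Q = (-1*0)*(-5 - 5)² = 0*(-10)² = 0*100 = 0)
(Q - 252/(-38))*(-371) = (0 - 252/(-38))*(-371) = (0 - 252*(-1/38))*(-371) = (0 + 126/19)*(-371) = (126/19)*(-371) = -46746/19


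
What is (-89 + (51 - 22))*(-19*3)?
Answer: 3420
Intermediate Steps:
(-89 + (51 - 22))*(-19*3) = (-89 + 29)*(-57) = -60*(-57) = 3420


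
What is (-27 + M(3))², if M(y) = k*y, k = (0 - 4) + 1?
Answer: 1296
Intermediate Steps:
k = -3 (k = -4 + 1 = -3)
M(y) = -3*y
(-27 + M(3))² = (-27 - 3*3)² = (-27 - 9)² = (-36)² = 1296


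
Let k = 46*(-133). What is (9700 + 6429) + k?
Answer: 10011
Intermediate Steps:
k = -6118
(9700 + 6429) + k = (9700 + 6429) - 6118 = 16129 - 6118 = 10011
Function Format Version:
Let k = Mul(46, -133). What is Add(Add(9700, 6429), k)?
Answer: 10011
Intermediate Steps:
k = -6118
Add(Add(9700, 6429), k) = Add(Add(9700, 6429), -6118) = Add(16129, -6118) = 10011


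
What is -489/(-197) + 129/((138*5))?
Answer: 120941/45310 ≈ 2.6692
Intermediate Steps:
-489/(-197) + 129/((138*5)) = -489*(-1/197) + 129/690 = 489/197 + 129*(1/690) = 489/197 + 43/230 = 120941/45310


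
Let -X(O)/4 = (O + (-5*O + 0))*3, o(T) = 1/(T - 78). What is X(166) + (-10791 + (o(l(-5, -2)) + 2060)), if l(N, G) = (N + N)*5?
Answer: -97665/128 ≈ -763.01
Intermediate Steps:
l(N, G) = 10*N (l(N, G) = (2*N)*5 = 10*N)
o(T) = 1/(-78 + T)
X(O) = 48*O (X(O) = -4*(O + (-5*O + 0))*3 = -4*(O - 5*O)*3 = -4*(-4*O)*3 = -(-48)*O = 48*O)
X(166) + (-10791 + (o(l(-5, -2)) + 2060)) = 48*166 + (-10791 + (1/(-78 + 10*(-5)) + 2060)) = 7968 + (-10791 + (1/(-78 - 50) + 2060)) = 7968 + (-10791 + (1/(-128) + 2060)) = 7968 + (-10791 + (-1/128 + 2060)) = 7968 + (-10791 + 263679/128) = 7968 - 1117569/128 = -97665/128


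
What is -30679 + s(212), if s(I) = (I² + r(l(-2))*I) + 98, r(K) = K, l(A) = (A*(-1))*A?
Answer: 13515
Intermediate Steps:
l(A) = -A² (l(A) = (-A)*A = -A²)
s(I) = 98 + I² - 4*I (s(I) = (I² + (-1*(-2)²)*I) + 98 = (I² + (-1*4)*I) + 98 = (I² - 4*I) + 98 = 98 + I² - 4*I)
-30679 + s(212) = -30679 + (98 + 212² - 4*212) = -30679 + (98 + 44944 - 848) = -30679 + 44194 = 13515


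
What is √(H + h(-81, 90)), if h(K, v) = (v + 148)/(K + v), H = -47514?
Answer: 2*I*√106847/3 ≈ 217.92*I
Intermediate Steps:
h(K, v) = (148 + v)/(K + v)
√(H + h(-81, 90)) = √(-47514 + (148 + 90)/(-81 + 90)) = √(-47514 + 238/9) = √(-427388/9) = 2*I*√106847/3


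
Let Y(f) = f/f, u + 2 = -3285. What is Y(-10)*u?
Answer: -3287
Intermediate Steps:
u = -3287 (u = -2 - 3285 = -3287)
Y(f) = 1
Y(-10)*u = 1*(-3287) = -3287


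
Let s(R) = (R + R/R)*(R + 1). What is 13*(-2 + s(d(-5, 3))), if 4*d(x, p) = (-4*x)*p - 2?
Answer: 12389/4 ≈ 3097.3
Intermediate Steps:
d(x, p) = -½ - p*x (d(x, p) = ((-4*x)*p - 2)/4 = (-4*p*x - 2)/4 = (-2 - 4*p*x)/4 = -½ - p*x)
s(R) = (1 + R)² (s(R) = (R + 1)*(1 + R) = (1 + R)*(1 + R) = (1 + R)²)
13*(-2 + s(d(-5, 3))) = 13*(-2 + (1 + (-½ - 1*3*(-5))² + 2*(-½ - 1*3*(-5)))) = 13*(-2 + (1 + (-½ + 15)² + 2*(-½ + 15))) = 13*(-2 + (1 + (29/2)² + 2*(29/2))) = 13*(-2 + (1 + 841/4 + 29)) = 13*(-2 + 961/4) = 13*(953/4) = 12389/4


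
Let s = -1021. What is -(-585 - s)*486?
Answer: -211896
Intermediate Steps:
-(-585 - s)*486 = -(-585 - 1*(-1021))*486 = -(-585 + 1021)*486 = -436*486 = -1*211896 = -211896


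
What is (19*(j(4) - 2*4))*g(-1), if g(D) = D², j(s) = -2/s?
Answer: -323/2 ≈ -161.50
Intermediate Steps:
(19*(j(4) - 2*4))*g(-1) = (19*(-2/4 - 2*4))*(-1)² = (19*(-2*¼ - 8))*1 = (19*(-½ - 8))*1 = (19*(-17/2))*1 = -323/2*1 = -323/2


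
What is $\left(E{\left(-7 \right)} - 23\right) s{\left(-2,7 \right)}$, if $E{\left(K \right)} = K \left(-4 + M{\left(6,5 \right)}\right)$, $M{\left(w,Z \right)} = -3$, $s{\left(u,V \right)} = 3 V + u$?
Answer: $494$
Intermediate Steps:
$s{\left(u,V \right)} = u + 3 V$
$E{\left(K \right)} = - 7 K$ ($E{\left(K \right)} = K \left(-4 - 3\right) = K \left(-7\right) = - 7 K$)
$\left(E{\left(-7 \right)} - 23\right) s{\left(-2,7 \right)} = \left(\left(-7\right) \left(-7\right) - 23\right) \left(-2 + 3 \cdot 7\right) = \left(49 - 23\right) \left(-2 + 21\right) = 26 \cdot 19 = 494$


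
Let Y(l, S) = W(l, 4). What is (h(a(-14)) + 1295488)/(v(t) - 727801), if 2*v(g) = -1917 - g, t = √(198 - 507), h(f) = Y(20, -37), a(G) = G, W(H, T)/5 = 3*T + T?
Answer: -1888314975792/1062180817835 + 1295568*I*√309/1062180817835 ≈ -1.7778 + 2.1441e-5*I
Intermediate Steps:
W(H, T) = 20*T (W(H, T) = 5*(3*T + T) = 5*(4*T) = 20*T)
Y(l, S) = 80 (Y(l, S) = 20*4 = 80)
h(f) = 80
t = I*√309 (t = √(-309) = I*√309 ≈ 17.578*I)
v(g) = -1917/2 - g/2 (v(g) = (-1917 - g)/2 = -1917/2 - g/2)
(h(a(-14)) + 1295488)/(v(t) - 727801) = (80 + 1295488)/((-1917/2 - I*√309/2) - 727801) = 1295568/((-1917/2 - I*√309/2) - 727801) = 1295568/(-1457519/2 - I*√309/2)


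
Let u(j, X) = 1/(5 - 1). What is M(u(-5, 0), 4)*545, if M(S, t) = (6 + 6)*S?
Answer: 1635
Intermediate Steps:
u(j, X) = 1/4
M(S, t) = 12*S
M(u(-5, 0), 4)*545 = (12*(1/4))*545 = 3*545 = 1635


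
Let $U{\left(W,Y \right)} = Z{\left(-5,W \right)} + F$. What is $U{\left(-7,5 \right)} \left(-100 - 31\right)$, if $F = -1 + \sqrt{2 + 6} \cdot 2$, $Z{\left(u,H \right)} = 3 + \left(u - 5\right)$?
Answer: $1048 - 524 \sqrt{2} \approx 306.95$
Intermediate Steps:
$Z{\left(u,H \right)} = -2 + u$ ($Z{\left(u,H \right)} = 3 + \left(-5 + u\right) = -2 + u$)
$F = -1 + 4 \sqrt{2}$ ($F = -1 + \sqrt{8} \cdot 2 = -1 + 2 \sqrt{2} \cdot 2 = -1 + 4 \sqrt{2} \approx 4.6569$)
$U{\left(W,Y \right)} = -8 + 4 \sqrt{2}$ ($U{\left(W,Y \right)} = \left(-2 - 5\right) - \left(1 - 4 \sqrt{2}\right) = -7 - \left(1 - 4 \sqrt{2}\right) = -8 + 4 \sqrt{2}$)
$U{\left(-7,5 \right)} \left(-100 - 31\right) = \left(-8 + 4 \sqrt{2}\right) \left(-100 - 31\right) = \left(-8 + 4 \sqrt{2}\right) \left(-131\right) = 1048 - 524 \sqrt{2}$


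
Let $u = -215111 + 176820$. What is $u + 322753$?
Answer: $284462$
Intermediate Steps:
$u = -38291$
$u + 322753 = -38291 + 322753 = 284462$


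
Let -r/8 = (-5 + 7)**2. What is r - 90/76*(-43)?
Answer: 719/38 ≈ 18.921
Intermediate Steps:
r = -32 (r = -8*(-5 + 7)**2 = -8*2**2 = -8*4 = -32)
r - 90/76*(-43) = -32 - 90/76*(-43) = -32 - 90*1/76*(-43) = -32 - 45/38*(-43) = -32 + 1935/38 = 719/38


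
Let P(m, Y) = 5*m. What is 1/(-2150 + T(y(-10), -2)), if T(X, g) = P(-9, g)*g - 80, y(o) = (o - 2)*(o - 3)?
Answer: -1/2140 ≈ -0.00046729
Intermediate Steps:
y(o) = (-3 + o)*(-2 + o) (y(o) = (-2 + o)*(-3 + o) = (-3 + o)*(-2 + o))
T(X, g) = -80 - 45*g (T(X, g) = (5*(-9))*g - 80 = -45*g - 80 = -80 - 45*g)
1/(-2150 + T(y(-10), -2)) = 1/(-2150 + (-80 - 45*(-2))) = 1/(-2150 + (-80 + 90)) = 1/(-2150 + 10) = 1/(-2140) = -1/2140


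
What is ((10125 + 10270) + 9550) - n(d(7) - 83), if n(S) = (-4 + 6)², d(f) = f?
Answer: 29941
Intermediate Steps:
n(S) = 4 (n(S) = 2² = 4)
((10125 + 10270) + 9550) - n(d(7) - 83) = ((10125 + 10270) + 9550) - 1*4 = (20395 + 9550) - 4 = 29945 - 4 = 29941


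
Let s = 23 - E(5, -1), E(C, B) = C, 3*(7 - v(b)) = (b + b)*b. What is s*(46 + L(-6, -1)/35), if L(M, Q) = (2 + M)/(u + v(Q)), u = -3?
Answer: 144792/175 ≈ 827.38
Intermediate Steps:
v(b) = 7 - 2*b**2/3 (v(b) = 7 - (b + b)*b/3 = 7 - 2*b*b/3 = 7 - 2*b**2/3)
L(M, Q) = (2 + M)/(4 - 2*Q**2/3) (L(M, Q) = (2 + M)/(-3 + (7 - 2*Q**2/3)) = (2 + M)/(4 - 2*Q**2/3))
s = 18 (s = 23 - 1*5 = 23 - 5 = 18)
s*(46 + L(-6, -1)/35) = 18*(46 + (3*(-2 - 1*(-6))/(2*(-6 + (-1)**2)))/35) = 18*(46 + (3*(-2 + 6)/(2*(-6 + 1)))*(1/35)) = 18*(46 + ((3/2)*4/(-5))*(1/35)) = 18*(46 + ((3/2)*(-1/5)*4)*(1/35)) = 18*(46 - 6/5*1/35) = 18*(46 - 6/175) = 18*(8044/175) = 144792/175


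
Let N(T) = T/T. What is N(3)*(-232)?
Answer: -232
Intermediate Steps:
N(T) = 1
N(3)*(-232) = 1*(-232) = -232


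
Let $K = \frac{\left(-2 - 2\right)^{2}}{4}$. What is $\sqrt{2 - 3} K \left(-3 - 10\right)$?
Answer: $- 52 i \approx - 52.0 i$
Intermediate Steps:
$K = 4$ ($K = \left(-4\right)^{2} \cdot \frac{1}{4} = 16 \cdot \frac{1}{4} = 4$)
$\sqrt{2 - 3} K \left(-3 - 10\right) = \sqrt{2 - 3} \cdot 4 \left(-3 - 10\right) = \sqrt{-1} \cdot 4 \left(-13\right) = i 4 \left(-13\right) = 4 i \left(-13\right) = - 52 i$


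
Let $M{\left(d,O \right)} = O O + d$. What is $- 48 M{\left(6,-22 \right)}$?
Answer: $-23520$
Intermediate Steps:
$M{\left(d,O \right)} = d + O^{2}$ ($M{\left(d,O \right)} = O^{2} + d = d + O^{2}$)
$- 48 M{\left(6,-22 \right)} = - 48 \left(6 + \left(-22\right)^{2}\right) = - 48 \left(6 + 484\right) = \left(-48\right) 490 = -23520$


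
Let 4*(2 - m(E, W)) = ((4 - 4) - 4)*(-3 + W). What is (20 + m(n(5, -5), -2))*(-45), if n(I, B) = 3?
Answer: -765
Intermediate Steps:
m(E, W) = -1 + W (m(E, W) = 2 - ((4 - 4) - 4)*(-3 + W)/4 = 2 - (0 - 4)*(-3 + W)/4 = 2 - (-1)*(-3 + W) = 2 - (12 - 4*W)/4 = 2 + (-3 + W) = -1 + W)
(20 + m(n(5, -5), -2))*(-45) = (20 + (-1 - 2))*(-45) = (20 - 3)*(-45) = 17*(-45) = -765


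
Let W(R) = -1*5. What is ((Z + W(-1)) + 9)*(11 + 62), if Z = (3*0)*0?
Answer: 292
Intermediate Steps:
W(R) = -5
Z = 0 (Z = 0*0 = 0)
((Z + W(-1)) + 9)*(11 + 62) = ((0 - 5) + 9)*(11 + 62) = (-5 + 9)*73 = 4*73 = 292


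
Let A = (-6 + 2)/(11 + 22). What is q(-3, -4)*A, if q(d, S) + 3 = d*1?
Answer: 8/11 ≈ 0.72727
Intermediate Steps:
q(d, S) = -3 + d (q(d, S) = -3 + d*1 = -3 + d)
A = -4/33 ≈ -0.12121
q(-3, -4)*A = (-3 - 3)*(-4/33) = -6*(-4/33) = 8/11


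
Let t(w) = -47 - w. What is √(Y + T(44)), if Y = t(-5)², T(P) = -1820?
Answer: 2*I*√14 ≈ 7.4833*I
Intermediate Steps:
Y = 1764 (Y = (-47 - 1*(-5))² = (-47 + 5)² = (-42)² = 1764)
√(Y + T(44)) = √(1764 - 1820) = √(-56) = 2*I*√14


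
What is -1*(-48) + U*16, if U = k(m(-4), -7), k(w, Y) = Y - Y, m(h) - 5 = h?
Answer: 48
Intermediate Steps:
m(h) = 5 + h
k(w, Y) = 0
U = 0
-1*(-48) + U*16 = -1*(-48) + 0*16 = 48 + 0 = 48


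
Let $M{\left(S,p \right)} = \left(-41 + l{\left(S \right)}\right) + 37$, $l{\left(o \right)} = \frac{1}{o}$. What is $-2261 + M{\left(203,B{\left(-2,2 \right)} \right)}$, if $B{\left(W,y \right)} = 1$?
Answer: $- \frac{459794}{203} \approx -2265.0$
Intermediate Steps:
$M{\left(S,p \right)} = -4 + \frac{1}{S}$ ($M{\left(S,p \right)} = \left(-41 + \frac{1}{S}\right) + 37 = -4 + \frac{1}{S}$)
$-2261 + M{\left(203,B{\left(-2,2 \right)} \right)} = -2261 - \left(4 - \frac{1}{203}\right) = -2261 + \left(-4 + \frac{1}{203}\right) = -2261 - \frac{811}{203} = - \frac{459794}{203}$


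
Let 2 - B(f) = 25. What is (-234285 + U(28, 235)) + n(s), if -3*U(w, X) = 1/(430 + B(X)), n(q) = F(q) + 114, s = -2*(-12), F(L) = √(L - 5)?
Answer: -285922792/1221 + √19 ≈ -2.3417e+5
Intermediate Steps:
F(L) = √(-5 + L)
B(f) = -23 (B(f) = 2 - 1*25 = 2 - 25 = -23)
s = 24
n(q) = 114 + √(-5 + q) (n(q) = √(-5 + q) + 114 = 114 + √(-5 + q))
U(w, X) = -1/1221 (U(w, X) = -1/(3*(430 - 23)) = -⅓/407 = -⅓*1/407 = -1/1221)
(-234285 + U(28, 235)) + n(s) = (-234285 - 1/1221) + (114 + √(-5 + 24)) = -286061986/1221 + (114 + √19) = -285922792/1221 + √19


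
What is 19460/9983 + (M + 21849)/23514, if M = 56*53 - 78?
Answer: 704551877/234740262 ≈ 3.0014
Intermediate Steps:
M = 2890 (M = 2968 - 78 = 2890)
19460/9983 + (M + 21849)/23514 = 19460/9983 + (2890 + 21849)/23514 = 19460*(1/9983) + 24739*(1/23514) = 19460/9983 + 24739/23514 = 704551877/234740262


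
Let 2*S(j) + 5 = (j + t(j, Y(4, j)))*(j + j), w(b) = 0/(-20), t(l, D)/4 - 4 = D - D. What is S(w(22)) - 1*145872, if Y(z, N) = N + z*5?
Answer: -291749/2 ≈ -1.4587e+5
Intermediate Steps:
Y(z, N) = N + 5*z
t(l, D) = 16 (t(l, D) = 16 + 4*(D - D) = 16 + 4*0 = 16 + 0 = 16)
w(b) = 0 (w(b) = 0*(-1/20) = 0)
S(j) = -5/2 + j*(16 + j) (S(j) = -5/2 + ((j + 16)*(j + j))/2 = -5/2 + ((16 + j)*(2*j))/2 = -5/2 + (2*j*(16 + j))/2 = -5/2 + j*(16 + j))
S(w(22)) - 1*145872 = (-5/2 + 0**2 + 16*0) - 1*145872 = (-5/2 + 0 + 0) - 145872 = -5/2 - 145872 = -291749/2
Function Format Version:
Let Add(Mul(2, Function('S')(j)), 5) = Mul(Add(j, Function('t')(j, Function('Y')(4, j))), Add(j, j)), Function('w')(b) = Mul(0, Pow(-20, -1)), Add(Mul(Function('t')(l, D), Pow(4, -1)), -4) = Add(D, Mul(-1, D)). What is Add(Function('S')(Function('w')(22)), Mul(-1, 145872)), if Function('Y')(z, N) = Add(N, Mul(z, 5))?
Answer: Rational(-291749, 2) ≈ -1.4587e+5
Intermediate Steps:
Function('Y')(z, N) = Add(N, Mul(5, z))
Function('t')(l, D) = 16 (Function('t')(l, D) = Add(16, Mul(4, Add(D, Mul(-1, D)))) = Add(16, Mul(4, 0)) = Add(16, 0) = 16)
Function('w')(b) = 0 (Function('w')(b) = Mul(0, Rational(-1, 20)) = 0)
Function('S')(j) = Add(Rational(-5, 2), Mul(j, Add(16, j))) (Function('S')(j) = Add(Rational(-5, 2), Mul(Rational(1, 2), Mul(Add(j, 16), Add(j, j)))) = Add(Rational(-5, 2), Mul(Rational(1, 2), Mul(Add(16, j), Mul(2, j)))) = Add(Rational(-5, 2), Mul(Rational(1, 2), Mul(2, j, Add(16, j)))) = Add(Rational(-5, 2), Mul(j, Add(16, j))))
Add(Function('S')(Function('w')(22)), Mul(-1, 145872)) = Add(Add(Rational(-5, 2), Pow(0, 2), Mul(16, 0)), Mul(-1, 145872)) = Add(Add(Rational(-5, 2), 0, 0), -145872) = Add(Rational(-5, 2), -145872) = Rational(-291749, 2)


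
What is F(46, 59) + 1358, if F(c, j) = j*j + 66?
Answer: 4905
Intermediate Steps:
F(c, j) = 66 + j² (F(c, j) = j² + 66 = 66 + j²)
F(46, 59) + 1358 = (66 + 59²) + 1358 = (66 + 3481) + 1358 = 3547 + 1358 = 4905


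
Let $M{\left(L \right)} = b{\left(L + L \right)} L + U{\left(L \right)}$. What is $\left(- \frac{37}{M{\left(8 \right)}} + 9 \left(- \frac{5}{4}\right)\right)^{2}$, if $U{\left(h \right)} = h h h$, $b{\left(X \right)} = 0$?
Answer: $\frac{33605209}{262144} \approx 128.19$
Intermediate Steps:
$U{\left(h \right)} = h^{3}$ ($U{\left(h \right)} = h^{2} h = h^{3}$)
$M{\left(L \right)} = L^{3}$ ($M{\left(L \right)} = 0 L + L^{3} = 0 + L^{3} = L^{3}$)
$\left(- \frac{37}{M{\left(8 \right)}} + 9 \left(- \frac{5}{4}\right)\right)^{2} = \left(- \frac{37}{8^{3}} + 9 \left(- \frac{5}{4}\right)\right)^{2} = \left(- \frac{37}{512} + 9 \left(\left(-5\right) \frac{1}{4}\right)\right)^{2} = \left(\left(-37\right) \frac{1}{512} + 9 \left(- \frac{5}{4}\right)\right)^{2} = \left(- \frac{37}{512} - \frac{45}{4}\right)^{2} = \left(- \frac{5797}{512}\right)^{2} = \frac{33605209}{262144}$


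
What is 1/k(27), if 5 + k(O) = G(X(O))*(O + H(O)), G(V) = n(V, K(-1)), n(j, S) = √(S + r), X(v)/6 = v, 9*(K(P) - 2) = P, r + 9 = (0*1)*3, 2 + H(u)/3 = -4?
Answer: -5/601 - 24*I/601 ≈ -0.0083195 - 0.039933*I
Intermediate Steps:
H(u) = -18 (H(u) = -6 + 3*(-4) = -6 - 12 = -18)
r = -9 (r = -9 + (0*1)*3 = -9 + 0*3 = -9 + 0 = -9)
K(P) = 2 + P/9
X(v) = 6*v
n(j, S) = √(-9 + S) (n(j, S) = √(S - 9) = √(-9 + S))
G(V) = 8*I/3 (G(V) = √(-9 + (2 + (⅑)*(-1))) = √(-9 + (2 - ⅑)) = √(-9 + 17/9) = √(-64/9) = 8*I/3)
k(O) = -5 + 8*I*(-18 + O)/3 (k(O) = -5 + (8*I/3)*(O - 18) = -5 + (8*I/3)*(-18 + O) = -5 + 8*I*(-18 + O)/3)
1/k(27) = 1/(-5 - 48*I + (8/3)*I*27) = 1/(-5 - 48*I + 72*I) = 1/(-5 + 24*I) = (-5 - 24*I)/601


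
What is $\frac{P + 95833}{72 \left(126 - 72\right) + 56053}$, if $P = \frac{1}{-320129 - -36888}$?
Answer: $\frac{27143834752}{16977748781} \approx 1.5988$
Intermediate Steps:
$P = - \frac{1}{283241}$ ($P = \frac{1}{-320129 + \left(-148911 + 185799\right)} = \frac{1}{-320129 + 36888} = \frac{1}{-283241} = - \frac{1}{283241} \approx -3.5306 \cdot 10^{-6}$)
$\frac{P + 95833}{72 \left(126 - 72\right) + 56053} = \frac{- \frac{1}{283241} + 95833}{72 \left(126 - 72\right) + 56053} = \frac{27143834752}{283241 \left(72 \cdot 54 + 56053\right)} = \frac{27143834752}{283241 \left(3888 + 56053\right)} = \frac{27143834752}{283241 \cdot 59941} = \frac{27143834752}{283241} \cdot \frac{1}{59941} = \frac{27143834752}{16977748781}$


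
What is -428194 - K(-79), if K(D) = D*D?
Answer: -434435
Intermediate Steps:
K(D) = D²
-428194 - K(-79) = -428194 - 1*(-79)² = -428194 - 1*6241 = -428194 - 6241 = -434435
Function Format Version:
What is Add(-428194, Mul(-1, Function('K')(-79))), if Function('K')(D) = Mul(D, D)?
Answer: -434435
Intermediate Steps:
Function('K')(D) = Pow(D, 2)
Add(-428194, Mul(-1, Function('K')(-79))) = Add(-428194, Mul(-1, Pow(-79, 2))) = Add(-428194, Mul(-1, 6241)) = Add(-428194, -6241) = -434435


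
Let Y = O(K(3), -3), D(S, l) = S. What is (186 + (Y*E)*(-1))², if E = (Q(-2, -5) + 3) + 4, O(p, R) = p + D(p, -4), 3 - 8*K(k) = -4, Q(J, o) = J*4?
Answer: 564001/16 ≈ 35250.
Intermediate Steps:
Q(J, o) = 4*J
K(k) = 7/8 (K(k) = 3/8 - ⅛*(-4) = 3/8 + ½ = 7/8)
O(p, R) = 2*p (O(p, R) = p + p = 2*p)
Y = 7/4 (Y = 2*(7/8) = 7/4 ≈ 1.7500)
E = -1 (E = (4*(-2) + 3) + 4 = (-8 + 3) + 4 = -5 + 4 = -1)
(186 + (Y*E)*(-1))² = (186 + ((7/4)*(-1))*(-1))² = (186 - 7/4*(-1))² = (186 + 7/4)² = (751/4)² = 564001/16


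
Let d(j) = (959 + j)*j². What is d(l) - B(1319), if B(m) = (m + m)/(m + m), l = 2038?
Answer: 12447871667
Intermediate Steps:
B(m) = 1 (B(m) = (2*m)/((2*m)) = (2*m)*(1/(2*m)) = 1)
d(j) = j²*(959 + j)
d(l) - B(1319) = 2038²*(959 + 2038) - 1*1 = 4153444*2997 - 1 = 12447871668 - 1 = 12447871667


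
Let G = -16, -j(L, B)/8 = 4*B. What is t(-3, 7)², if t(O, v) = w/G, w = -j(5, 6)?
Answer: 144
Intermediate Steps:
j(L, B) = -32*B
w = 192 (w = -(-32)*6 = -1*(-192) = 192)
t(O, v) = -12 (t(O, v) = 192/(-16) = 192*(-1/16) = -12)
t(-3, 7)² = (-12)² = 144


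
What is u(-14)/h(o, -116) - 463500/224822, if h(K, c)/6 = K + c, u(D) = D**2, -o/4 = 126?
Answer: -221035639/104542230 ≈ -2.1143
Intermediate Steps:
o = -504 (o = -4*126 = -504)
h(K, c) = 6*K + 6*c (h(K, c) = 6*(K + c) = 6*K + 6*c)
u(-14)/h(o, -116) - 463500/224822 = (-14)**2/(6*(-504) + 6*(-116)) - 463500/224822 = 196/(-3024 - 696) - 463500*1/224822 = 196/(-3720) - 231750/112411 = 196*(-1/3720) - 231750/112411 = -49/930 - 231750/112411 = -221035639/104542230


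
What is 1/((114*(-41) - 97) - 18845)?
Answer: -1/23616 ≈ -4.2344e-5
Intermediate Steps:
1/((114*(-41) - 97) - 18845) = 1/((-4674 - 97) - 18845) = 1/(-4771 - 18845) = 1/(-23616) = -1/23616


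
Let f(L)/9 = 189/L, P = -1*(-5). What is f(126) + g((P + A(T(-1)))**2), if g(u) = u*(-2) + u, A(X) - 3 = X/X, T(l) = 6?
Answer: -135/2 ≈ -67.500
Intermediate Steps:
P = 5
f(L) = 1701/L (f(L) = 9*(189/L) = 1701/L)
A(X) = 4 (A(X) = 3 + X/X = 3 + 1 = 4)
g(u) = -u (g(u) = -2*u + u = -u)
f(126) + g((P + A(T(-1)))**2) = 1701/126 - (5 + 4)**2 = 1701*(1/126) - 1*9**2 = 27/2 - 1*81 = 27/2 - 81 = -135/2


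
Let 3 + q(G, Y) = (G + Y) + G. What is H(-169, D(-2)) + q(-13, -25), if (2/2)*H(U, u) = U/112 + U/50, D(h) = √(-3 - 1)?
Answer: -164889/2800 ≈ -58.889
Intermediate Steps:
D(h) = 2*I (D(h) = √(-4) = 2*I)
q(G, Y) = -3 + Y + 2*G (q(G, Y) = -3 + ((G + Y) + G) = -3 + (Y + 2*G) = -3 + Y + 2*G)
H(U, u) = 81*U/2800 (H(U, u) = U/112 + U/50 = 81*U/2800)
H(-169, D(-2)) + q(-13, -25) = (81/2800)*(-169) + (-3 - 25 + 2*(-13)) = -13689/2800 + (-3 - 25 - 26) = -13689/2800 - 54 = -164889/2800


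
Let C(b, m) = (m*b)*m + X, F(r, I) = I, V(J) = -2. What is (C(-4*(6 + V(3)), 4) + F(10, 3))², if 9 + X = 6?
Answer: 65536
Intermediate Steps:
X = -3 (X = -9 + 6 = -3)
C(b, m) = -3 + b*m² (C(b, m) = (m*b)*m - 3 = (b*m)*m - 3 = b*m² - 3 = -3 + b*m²)
(C(-4*(6 + V(3)), 4) + F(10, 3))² = ((-3 - 4*(6 - 2)*4²) + 3)² = ((-3 - 4*4*16) + 3)² = ((-3 - 16*16) + 3)² = ((-3 - 256) + 3)² = (-259 + 3)² = (-256)² = 65536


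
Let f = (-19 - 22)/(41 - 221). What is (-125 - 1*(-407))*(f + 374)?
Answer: 3165967/30 ≈ 1.0553e+5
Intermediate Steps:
f = 41/180 (f = -41/(-180) = -41*(-1/180) = 41/180 ≈ 0.22778)
(-125 - 1*(-407))*(f + 374) = (-125 - 1*(-407))*(41/180 + 374) = (-125 + 407)*(67361/180) = 282*(67361/180) = 3165967/30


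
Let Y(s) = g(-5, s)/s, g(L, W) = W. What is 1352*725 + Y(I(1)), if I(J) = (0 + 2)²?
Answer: 980201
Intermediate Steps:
I(J) = 4 (I(J) = 2² = 4)
Y(s) = 1 (Y(s) = s/s = 1)
1352*725 + Y(I(1)) = 1352*725 + 1 = 980200 + 1 = 980201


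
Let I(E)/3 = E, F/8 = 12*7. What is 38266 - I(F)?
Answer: 36250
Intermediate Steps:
F = 672 (F = 8*(12*7) = 8*84 = 672)
I(E) = 3*E
38266 - I(F) = 38266 - 3*672 = 38266 - 1*2016 = 38266 - 2016 = 36250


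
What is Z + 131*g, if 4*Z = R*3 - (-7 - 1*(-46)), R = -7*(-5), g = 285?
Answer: 74703/2 ≈ 37352.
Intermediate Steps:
R = 35
Z = 33/2 (Z = (35*3 - (-7 - 1*(-46)))/4 = (105 - (-7 + 46))/4 = (105 - 1*39)/4 = (105 - 39)/4 = (¼)*66 = 33/2 ≈ 16.500)
Z + 131*g = 33/2 + 131*285 = 33/2 + 37335 = 74703/2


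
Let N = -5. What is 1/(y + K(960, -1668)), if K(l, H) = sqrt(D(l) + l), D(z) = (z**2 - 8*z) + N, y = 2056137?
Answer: 2056137/4227698447894 - 5*sqrt(36595)/4227698447894 ≈ 4.8612e-7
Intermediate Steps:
D(z) = -5 + z**2 - 8*z (D(z) = (z**2 - 8*z) - 5 = -5 + z**2 - 8*z)
K(l, H) = sqrt(-5 + l**2 - 7*l) (K(l, H) = sqrt((-5 + l**2 - 8*l) + l) = sqrt(-5 + l**2 - 7*l))
1/(y + K(960, -1668)) = 1/(2056137 + sqrt(-5 + 960**2 - 7*960)) = 1/(2056137 + sqrt(-5 + 921600 - 6720)) = 1/(2056137 + sqrt(914875)) = 1/(2056137 + 5*sqrt(36595))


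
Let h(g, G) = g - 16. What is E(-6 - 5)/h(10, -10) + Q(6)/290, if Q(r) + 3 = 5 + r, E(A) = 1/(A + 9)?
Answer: 193/1740 ≈ 0.11092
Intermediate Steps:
h(g, G) = -16 + g
E(A) = 1/(9 + A)
Q(r) = 2 + r (Q(r) = -3 + (5 + r) = 2 + r)
E(-6 - 5)/h(10, -10) + Q(6)/290 = 1/((9 + (-6 - 5))*(-16 + 10)) + (2 + 6)/290 = 1/((9 - 11)*(-6)) + 8*(1/290) = -⅙/(-2) + 4/145 = -½*(-⅙) + 4/145 = 1/12 + 4/145 = 193/1740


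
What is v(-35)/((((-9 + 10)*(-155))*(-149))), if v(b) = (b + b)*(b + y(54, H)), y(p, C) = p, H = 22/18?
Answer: -266/4619 ≈ -0.057588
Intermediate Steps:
H = 11/9 (H = 22*(1/18) = 11/9 ≈ 1.2222)
v(b) = 2*b*(54 + b) (v(b) = (b + b)*(b + 54) = (2*b)*(54 + b) = 2*b*(54 + b))
v(-35)/((((-9 + 10)*(-155))*(-149))) = (2*(-35)*(54 - 35))/((((-9 + 10)*(-155))*(-149))) = (2*(-35)*19)/(((1*(-155))*(-149))) = -1330/((-155*(-149))) = -1330/23095 = -1330*1/23095 = -266/4619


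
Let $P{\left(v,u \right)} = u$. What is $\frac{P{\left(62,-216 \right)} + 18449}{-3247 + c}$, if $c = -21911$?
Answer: $- \frac{18233}{25158} \approx -0.72474$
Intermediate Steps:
$\frac{P{\left(62,-216 \right)} + 18449}{-3247 + c} = \frac{-216 + 18449}{-3247 - 21911} = \frac{18233}{-25158} = 18233 \left(- \frac{1}{25158}\right) = - \frac{18233}{25158}$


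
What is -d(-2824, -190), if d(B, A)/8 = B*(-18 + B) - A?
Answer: -64207984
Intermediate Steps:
d(B, A) = -8*A + 8*B*(-18 + B) (d(B, A) = 8*(B*(-18 + B) - A) = 8*(-A + B*(-18 + B)) = -8*A + 8*B*(-18 + B))
-d(-2824, -190) = -(-144*(-2824) - 8*(-190) + 8*(-2824)**2) = -(406656 + 1520 + 8*7974976) = -(406656 + 1520 + 63799808) = -1*64207984 = -64207984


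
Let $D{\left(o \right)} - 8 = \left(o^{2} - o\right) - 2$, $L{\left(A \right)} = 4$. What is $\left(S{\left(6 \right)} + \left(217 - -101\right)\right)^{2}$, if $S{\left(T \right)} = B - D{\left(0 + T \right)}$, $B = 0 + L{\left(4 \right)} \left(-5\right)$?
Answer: $68644$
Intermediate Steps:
$D{\left(o \right)} = 6 + o^{2} - o$ ($D{\left(o \right)} = 8 - \left(2 + o - o^{2}\right) = 6 + o^{2} - o$)
$B = -20$ ($B = 0 + 4 \left(-5\right) = 0 - 20 = -20$)
$S{\left(T \right)} = -26 + T - T^{2}$ ($S{\left(T \right)} = -20 - \left(6 + \left(0 + T\right)^{2} - \left(0 + T\right)\right) = -20 - \left(6 + T^{2} - T\right) = -26 + T - T^{2}$)
$\left(S{\left(6 \right)} + \left(217 - -101\right)\right)^{2} = \left(\left(-26 + 6 - 6^{2}\right) + \left(217 - -101\right)\right)^{2} = \left(\left(-26 + 6 - 36\right) + \left(217 + 101\right)\right)^{2} = \left(\left(-26 + 6 - 36\right) + 318\right)^{2} = \left(-56 + 318\right)^{2} = 262^{2} = 68644$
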